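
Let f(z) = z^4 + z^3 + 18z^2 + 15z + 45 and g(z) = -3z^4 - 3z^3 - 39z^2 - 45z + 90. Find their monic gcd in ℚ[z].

z^2 + 15

Apply the Euclidean algorithm:
  z^4 + z^3 + 18z^2 + 15z + 45 = (-1/3)(-3z^4 - 3z^3 - 39z^2 - 45z + 90) + (5z^2 + 75)
  -3z^4 - 3z^3 - 39z^2 - 45z + 90 = (-(3/5)z^2 - (3/5)z + 6/5)(5z^2 + 75) + (0)
Last nonzero remainder: 5z^2 + 75. Dividing through by 5 gives the monic gcd z^2 + 15.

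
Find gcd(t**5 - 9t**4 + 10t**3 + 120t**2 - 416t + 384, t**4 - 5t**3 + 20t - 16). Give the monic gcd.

t**2 - 6t + 8

Apply the Euclidean algorithm:
  t**5 - 9t**4 + 10t**3 + 120t**2 - 416t + 384 = (t - 4)(t**4 - 5t**3 + 20t - 16) + (-10t**3 + 100t**2 - 320t + 320)
  t**4 - 5t**3 + 20t - 16 = (-(1/10)t - 1/2)(-10t**3 + 100t**2 - 320t + 320) + (18t**2 - 108t + 144)
  -10t**3 + 100t**2 - 320t + 320 = (-(5/9)t + 20/9)(18t**2 - 108t + 144) + (0)
Last nonzero remainder: 18t**2 - 108t + 144. Dividing through by 18 gives the monic gcd t**2 - 6t + 8.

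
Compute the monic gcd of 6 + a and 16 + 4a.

1

Apply the Euclidean algorithm:
  a + 6 = (1/4)(4a + 16) + (2)
  4a + 16 = (2a + 8)(2) + (0)
The last nonzero remainder is the constant 2, so the polynomials are coprime and gcd = 1.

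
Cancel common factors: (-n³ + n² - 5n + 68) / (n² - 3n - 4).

By polynomial division,
  -n³ + n² - 5n + 68 = (-n - 2)(n² - 3n - 4) + (-15n + 60)
  n² - 3n - 4 = (-(1/15)n - 1/15)(-15n + 60) + (0)
Last nonzero remainder: -15n + 60. Dividing through by -15 gives the monic gcd n - 4.
Cancel n - 4 from numerator and denominator to get the reduced form.

(-n² - 3n - 17)/(n + 1)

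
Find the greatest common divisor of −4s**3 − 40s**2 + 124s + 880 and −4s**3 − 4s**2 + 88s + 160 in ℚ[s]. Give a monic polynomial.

s**2 − s − 20

Repeated division with remainder:
  −4s**3 − 40s**2 + 124s + 880 = (−4s**3 − 4s**2 + 88s + 160) + (−36s**2 + 36s + 720)
  −4s**3 − 4s**2 + 88s + 160 = ((1/9)s + 2/9)(−36s**2 + 36s + 720) + (0)
Last nonzero remainder: −36s**2 + 36s + 720. Dividing through by −36 gives the monic gcd s**2 − s − 20.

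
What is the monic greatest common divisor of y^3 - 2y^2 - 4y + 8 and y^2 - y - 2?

By polynomial division,
  y^3 - 2y^2 - 4y + 8 = (y - 1)(y^2 - y - 2) + (-3y + 6)
  y^2 - y - 2 = (-(1/3)y - 1/3)(-3y + 6) + (0)
Last nonzero remainder: -3y + 6. Dividing through by -3 gives the monic gcd y - 2.

y - 2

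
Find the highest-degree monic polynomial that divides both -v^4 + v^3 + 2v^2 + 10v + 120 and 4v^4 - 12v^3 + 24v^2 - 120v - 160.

Repeated division with remainder:
  -v^4 + v^3 + 2v^2 + 10v + 120 = (-1/4)(4v^4 - 12v^3 + 24v^2 - 120v - 160) + (-2v^3 + 8v^2 - 20v + 80)
  4v^4 - 12v^3 + 24v^2 - 120v - 160 = (-2v - 2)(-2v^3 + 8v^2 - 20v + 80) + (0)
Last nonzero remainder: -2v^3 + 8v^2 - 20v + 80. Dividing through by -2 gives the monic gcd v^3 - 4v^2 + 10v - 40.

v^3 - 4v^2 + 10v - 40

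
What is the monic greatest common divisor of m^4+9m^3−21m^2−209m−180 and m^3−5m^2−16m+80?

Repeated division with remainder:
  m^4+9m^3−21m^2−209m−180 = (m+14)(m^3−5m^2−16m+80) + (65m^2−65m−1300)
  m^3−5m^2−16m+80 = ((1/65)m−4/65)(65m^2−65m−1300) + (0)
Last nonzero remainder: 65m^2−65m−1300. Dividing through by 65 gives the monic gcd m^2−m−20.

m^2−m−20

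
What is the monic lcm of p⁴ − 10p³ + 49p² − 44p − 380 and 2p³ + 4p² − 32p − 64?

p⁶ − 10p⁵ + 33p⁴ + 116p³ − 1164p² + 704p + 6080

Apply the Euclidean algorithm:
  p⁴ − 10p³ + 49p² − 44p − 380 = ((1/2)p − 6)(2p³ + 4p² − 32p − 64) + (89p² − 204p − 764)
  2p³ + 4p² − 32p − 64 = ((2/89)p + 764/7921)(89p² − 204p − 764) + ((38376/7921)p + 76752/7921)
  89p² − 204p − 764 = ((704969/38376)p − 1512911/19188)((38376/7921)p + 76752/7921) + (0)
Last nonzero remainder: (38376/7921)p + 76752/7921. Dividing through by 38376/7921 gives the monic gcd p + 2.
Then lcm(f, g) = f·g / gcd(f, g); expanding and making the result monic gives the answer.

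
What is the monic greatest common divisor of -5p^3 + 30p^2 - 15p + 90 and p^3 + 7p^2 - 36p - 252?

p - 6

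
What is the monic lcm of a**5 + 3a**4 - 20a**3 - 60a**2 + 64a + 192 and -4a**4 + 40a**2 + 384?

a**7 + 3a**6 - 14a**5 - 42a**4 - 56a**3 - 168a**2 + 384a + 1152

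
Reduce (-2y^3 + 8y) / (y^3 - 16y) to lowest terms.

(-2y^2 + 8)/(y^2 - 16)

Euclidean algorithm in ℚ[y]:
  -2y^3 + 8y = (-2)(y^3 - 16y) + (-24y)
  y^3 - 16y = (-(1/24)y^2 + 2/3)(-24y) + (0)
Last nonzero remainder: -24y. Dividing through by -24 gives the monic gcd y.
Cancel y from numerator and denominator to get the reduced form.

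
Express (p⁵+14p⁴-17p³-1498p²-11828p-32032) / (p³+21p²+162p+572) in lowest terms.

(p³+4p²-109p-616)/(p+11)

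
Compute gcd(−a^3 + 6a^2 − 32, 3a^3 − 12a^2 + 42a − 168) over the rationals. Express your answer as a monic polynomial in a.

a − 4

By polynomial division,
  −a^3 + 6a^2 − 32 = (−1/3)(3a^3 − 12a^2 + 42a − 168) + (2a^2 + 14a − 88)
  3a^3 − 12a^2 + 42a − 168 = ((3/2)a − 33/2)(2a^2 + 14a − 88) + (405a − 1620)
  2a^2 + 14a − 88 = ((2/405)a + 22/405)(405a − 1620) + (0)
Last nonzero remainder: 405a − 1620. Dividing through by 405 gives the monic gcd a − 4.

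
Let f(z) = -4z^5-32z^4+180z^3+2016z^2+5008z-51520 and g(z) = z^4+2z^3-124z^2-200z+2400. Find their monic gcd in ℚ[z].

z^2+6z-40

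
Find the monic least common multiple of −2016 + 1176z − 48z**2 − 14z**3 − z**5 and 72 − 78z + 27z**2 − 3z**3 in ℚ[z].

Euclidean algorithm in ℚ[z]:
  −z**5 − 14z**3 − 48z**2 + 1176z − 2016 = ((1/3)z**2 + 3z + 23)(−3z**3 + 27z**2 − 78z + 72) + (−459z**2 + 2754z − 3672)
  −3z**3 + 27z**2 − 78z + 72 = ((1/153)z − 1/51)(−459z**2 + 2754z − 3672) + (0)
Last nonzero remainder: −459z**2 + 2754z − 3672. Dividing through by −459 gives the monic gcd z**2 − 6z + 8.
Then lcm(f, g) = f·g / gcd(f, g); expanding and making the result monic gives the answer.

−6048 + 5544z − 1320z**2 + 6z**3 + 14z**4 − 3z**5 + z**6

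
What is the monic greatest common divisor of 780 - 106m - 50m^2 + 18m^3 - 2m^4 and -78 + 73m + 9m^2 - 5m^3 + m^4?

By polynomial division,
  -2m^4 + 18m^3 - 50m^2 - 106m + 780 = (-2)(m^4 - 5m^3 + 9m^2 + 73m - 78) + (8m^3 - 32m^2 + 40m + 624)
  m^4 - 5m^3 + 9m^2 + 73m - 78 = ((1/8)m - 1/8)(8m^3 - 32m^2 + 40m + 624) + (0)
Last nonzero remainder: 8m^3 - 32m^2 + 40m + 624. Dividing through by 8 gives the monic gcd m^3 - 4m^2 + 5m + 78.

78 + 5m - 4m^2 + m^3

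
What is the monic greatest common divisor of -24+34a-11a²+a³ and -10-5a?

1

Apply the Euclidean algorithm:
  a³-11a²+34a-24 = (-(1/5)a²+(13/5)a-12)(-5a-10) + (-144)
  -5a-10 = ((5/144)a+5/72)(-144) + (0)
The last nonzero remainder is the constant -144, so the polynomials are coprime and gcd = 1.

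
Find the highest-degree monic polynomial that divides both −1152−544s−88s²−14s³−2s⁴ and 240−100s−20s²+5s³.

4+s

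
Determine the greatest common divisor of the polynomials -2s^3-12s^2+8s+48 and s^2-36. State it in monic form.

Euclidean algorithm in ℚ[s]:
  -2s^3-12s^2+8s+48 = (-2s-12)(s^2-36) + (-64s-384)
  s^2-36 = (-(1/64)s+3/32)(-64s-384) + (0)
Last nonzero remainder: -64s-384. Dividing through by -64 gives the monic gcd s+6.

s+6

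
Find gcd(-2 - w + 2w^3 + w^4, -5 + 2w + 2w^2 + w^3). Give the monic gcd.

-1 + w

Apply the Euclidean algorithm:
  w^4 + 2w^3 - w - 2 = (w)(w^3 + 2w^2 + 2w - 5) + (-2w^2 + 4w - 2)
  w^3 + 2w^2 + 2w - 5 = (-(1/2)w - 2)(-2w^2 + 4w - 2) + (9w - 9)
  -2w^2 + 4w - 2 = (-(2/9)w + 2/9)(9w - 9) + (0)
Last nonzero remainder: 9w - 9. Dividing through by 9 gives the monic gcd w - 1.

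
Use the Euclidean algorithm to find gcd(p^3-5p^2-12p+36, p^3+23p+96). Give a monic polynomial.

p+3

Apply the Euclidean algorithm:
  p^3-5p^2-12p+36 = (p^3+23p+96) + (-5p^2-35p-60)
  p^3+23p+96 = (-(1/5)p+7/5)(-5p^2-35p-60) + (60p+180)
  -5p^2-35p-60 = (-(1/12)p-1/3)(60p+180) + (0)
Last nonzero remainder: 60p+180. Dividing through by 60 gives the monic gcd p+3.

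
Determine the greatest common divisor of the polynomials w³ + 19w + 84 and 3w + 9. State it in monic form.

By polynomial division,
  w³ + 19w + 84 = ((1/3)w² - w + 28/3)(3w + 9) + (0)
Last nonzero remainder: 3w + 9. Dividing through by 3 gives the monic gcd w + 3.

w + 3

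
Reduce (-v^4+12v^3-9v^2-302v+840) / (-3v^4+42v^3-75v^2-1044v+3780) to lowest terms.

Repeated division with remainder:
  -v^4+12v^3-9v^2-302v+840 = (1/3)(-3v^4+42v^3-75v^2-1044v+3780) + (-2v^3+16v^2+46v-420)
  -3v^4+42v^3-75v^2-1044v+3780 = ((3/2)v-9)(-2v^3+16v^2+46v-420) + (0)
Last nonzero remainder: -2v^3+16v^2+46v-420. Dividing through by -2 gives the monic gcd v^3-8v^2-23v+210.
Cancel v^3-8v^2-23v+210 from numerator and denominator to get the reduced form.

(v-4)/(3v-18)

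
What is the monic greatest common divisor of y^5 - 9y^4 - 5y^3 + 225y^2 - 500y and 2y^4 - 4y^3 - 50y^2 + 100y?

Euclidean algorithm in ℚ[y]:
  y^5 - 9y^4 - 5y^3 + 225y^2 - 500y = ((1/2)y - 7/2)(2y^4 - 4y^3 - 50y^2 + 100y) + (6y^3 - 150y)
  2y^4 - 4y^3 - 50y^2 + 100y = ((1/3)y - 2/3)(6y^3 - 150y) + (0)
Last nonzero remainder: 6y^3 - 150y. Dividing through by 6 gives the monic gcd y^3 - 25y.

y^3 - 25y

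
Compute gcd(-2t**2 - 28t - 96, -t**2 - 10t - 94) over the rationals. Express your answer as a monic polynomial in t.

1

By polynomial division,
  -2t**2 - 28t - 96 = (2)(-t**2 - 10t - 94) + (-8t + 92)
  -t**2 - 10t - 94 = ((1/8)t + 43/16)(-8t + 92) + (-1365/4)
  -8t + 92 = ((32/1365)t - 368/1365)(-1365/4) + (0)
The last nonzero remainder is the constant -1365/4, so the polynomials are coprime and gcd = 1.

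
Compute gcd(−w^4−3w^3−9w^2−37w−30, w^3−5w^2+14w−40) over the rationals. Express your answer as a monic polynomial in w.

w^2−w+10

Apply the Euclidean algorithm:
  −w^4−3w^3−9w^2−37w−30 = (−w−8)(w^3−5w^2+14w−40) + (−35w^2+35w−350)
  w^3−5w^2+14w−40 = (−(1/35)w+4/35)(−35w^2+35w−350) + (0)
Last nonzero remainder: −35w^2+35w−350. Dividing through by −35 gives the monic gcd w^2−w+10.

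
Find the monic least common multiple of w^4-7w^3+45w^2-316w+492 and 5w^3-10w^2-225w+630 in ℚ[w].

Euclidean algorithm in ℚ[w]:
  w^4-7w^3+45w^2-316w+492 = ((1/5)w-1)(5w^3-10w^2-225w+630) + (80w^2-667w+1122)
  5w^3-10w^2-225w+630 = ((1/16)w+507/1280)(80w^2-667w+1122) + (-(39591/1280)w+118773/640)
  80w^2-667w+1122 = (-(102400/39591)w+239360/39591)(-(39591/1280)w+118773/640) + (0)
Last nonzero remainder: -(39591/1280)w+118773/640. Dividing through by -39591/1280 gives the monic gcd w-6.
Then lcm(f, g) = f·g / gcd(f, g); expanding and making the result monic gives the answer.

w^6-3w^5-4w^4+11w^3-1717w^2+8604w-10332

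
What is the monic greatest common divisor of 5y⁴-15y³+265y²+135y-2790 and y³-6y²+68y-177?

Repeated division with remainder:
  5y⁴-15y³+265y²+135y-2790 = (5y+15)(y³-6y²+68y-177) + (15y²-135)
  y³-6y²+68y-177 = ((1/15)y-2/5)(15y²-135) + (77y-231)
  15y²-135 = ((15/77)y+45/77)(77y-231) + (0)
Last nonzero remainder: 77y-231. Dividing through by 77 gives the monic gcd y-3.

y-3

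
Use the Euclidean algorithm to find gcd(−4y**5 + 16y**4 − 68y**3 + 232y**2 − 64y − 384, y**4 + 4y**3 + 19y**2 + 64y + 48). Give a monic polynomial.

y**3 + y**2 + 16y + 16

Apply the Euclidean algorithm:
  −4y**5 + 16y**4 − 68y**3 + 232y**2 − 64y − 384 = (−4y + 32)(y**4 + 4y**3 + 19y**2 + 64y + 48) + (−120y**3 − 120y**2 − 1920y − 1920)
  y**4 + 4y**3 + 19y**2 + 64y + 48 = (−(1/120)y − 1/40)(−120y**3 − 120y**2 − 1920y − 1920) + (0)
Last nonzero remainder: −120y**3 − 120y**2 − 1920y − 1920. Dividing through by −120 gives the monic gcd y**3 + y**2 + 16y + 16.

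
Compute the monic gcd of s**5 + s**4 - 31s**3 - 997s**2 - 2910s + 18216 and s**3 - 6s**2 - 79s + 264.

Apply the Euclidean algorithm:
  s**5 + s**4 - 31s**3 - 997s**2 - 2910s + 18216 = (s**2 + 7s + 90)(s**3 - 6s**2 - 79s + 264) + (-168s**2 + 2352s - 5544)
  s**3 - 6s**2 - 79s + 264 = (-(1/168)s - 1/21)(-168s**2 + 2352s - 5544) + (0)
Last nonzero remainder: -168s**2 + 2352s - 5544. Dividing through by -168 gives the monic gcd s**2 - 14s + 33.

s**2 - 14s + 33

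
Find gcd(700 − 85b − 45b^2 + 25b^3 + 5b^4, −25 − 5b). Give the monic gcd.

5 + b

By polynomial division,
  5b^4 + 25b^3 − 45b^2 − 85b + 700 = (−b^3 + 9b − 28)(−5b − 25) + (0)
Last nonzero remainder: −5b − 25. Dividing through by −5 gives the monic gcd b + 5.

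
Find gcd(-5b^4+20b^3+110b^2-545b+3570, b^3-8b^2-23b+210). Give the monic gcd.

Euclidean algorithm in ℚ[b]:
  -5b^4+20b^3+110b^2-545b+3570 = (-5b-20)(b^3-8b^2-23b+210) + (-165b^2+45b+7770)
  b^3-8b^2-23b+210 = (-(1/165)b+17/363)(-165b^2+45b+7770) + ((2660/121)b-18620/121)
  -165b^2+45b+7770 = (-(3993/532)b-13431/266)((2660/121)b-18620/121) + (0)
Last nonzero remainder: (2660/121)b-18620/121. Dividing through by 2660/121 gives the monic gcd b-7.

b-7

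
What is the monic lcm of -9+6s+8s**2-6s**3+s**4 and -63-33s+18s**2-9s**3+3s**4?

-63+51s+41s**2-44s**3+21s**4-7s**5+s**6

Repeated division with remainder:
  s**4-6s**3+8s**2+6s-9 = (1/3)(3s**4-9s**3+18s**2-33s-63) + (-3s**3+2s**2+17s+12)
  3s**4-9s**3+18s**2-33s-63 = (-s+7/3)(-3s**3+2s**2+17s+12) + ((91/3)s**2-(182/3)s-91)
  -3s**3+2s**2+17s+12 = (-(9/91)s-12/91)((91/3)s**2-(182/3)s-91) + (0)
Last nonzero remainder: (91/3)s**2-(182/3)s-91. Dividing through by 91/3 gives the monic gcd s**2-2s-3.
Then lcm(f, g) = f·g / gcd(f, g); expanding and making the result monic gives the answer.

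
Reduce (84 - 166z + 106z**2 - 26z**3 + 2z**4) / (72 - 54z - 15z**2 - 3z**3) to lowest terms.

By polynomial division,
  2z**4 - 26z**3 + 106z**2 - 166z + 84 = (-(2/3)z + 12)(-3z**3 - 15z**2 - 54z + 72) + (250z**2 + 530z - 780)
  -3z**3 - 15z**2 - 54z + 72 = (-(3/250)z - 108/3125)(250z**2 + 530z - 780) + (-(28152/625)z + 28152/625)
  250z**2 + 530z - 780 = (-(78125/14076)z - 40625/2346)(-(28152/625)z + 28152/625) + (0)
Last nonzero remainder: -(28152/625)z + 28152/625. Dividing through by -28152/625 gives the monic gcd z - 1.
Cancel z - 1 from numerator and denominator to get the reduced form.

(84 - 82z + 24z**2 - 2z**3)/(72 + 18z + 3z**2)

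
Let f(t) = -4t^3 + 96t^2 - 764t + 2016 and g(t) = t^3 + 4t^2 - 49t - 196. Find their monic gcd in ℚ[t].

t - 7

Euclidean algorithm in ℚ[t]:
  -4t^3 + 96t^2 - 764t + 2016 = (-4)(t^3 + 4t^2 - 49t - 196) + (112t^2 - 960t + 1232)
  t^3 + 4t^2 - 49t - 196 = ((1/112)t + 11/98)(112t^2 - 960t + 1232) + ((2340/49)t - 2340/7)
  112t^2 - 960t + 1232 = ((1372/585)t - 2156/585)((2340/49)t - 2340/7) + (0)
Last nonzero remainder: (2340/49)t - 2340/7. Dividing through by 2340/49 gives the monic gcd t - 7.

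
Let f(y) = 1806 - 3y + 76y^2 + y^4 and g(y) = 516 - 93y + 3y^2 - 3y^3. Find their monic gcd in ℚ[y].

Euclidean algorithm in ℚ[y]:
  y^4 + 76y^2 - 3y + 1806 = (-(1/3)y - 1/3)(-3y^3 + 3y^2 - 93y + 516) + (46y^2 + 138y + 1978)
  -3y^3 + 3y^2 - 93y + 516 = (-(3/46)y + 6/23)(46y^2 + 138y + 1978) + (0)
Last nonzero remainder: 46y^2 + 138y + 1978. Dividing through by 46 gives the monic gcd y^2 + 3y + 43.

43 + 3y + y^2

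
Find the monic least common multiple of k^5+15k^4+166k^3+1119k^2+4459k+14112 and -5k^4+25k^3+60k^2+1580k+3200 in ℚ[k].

k^7+7k^6+26k^5-509k^4-7813k^3-43940k^2-202076k-282240

By polynomial division,
  k^5+15k^4+166k^3+1119k^2+4459k+14112 = (-(1/5)k-4)(-5k^4+25k^3+60k^2+1580k+3200) + (278k^3+1675k^2+11419k+26912)
  -5k^4+25k^3+60k^2+1580k+3200 = (-(5/278)k+15325/77284)(278k^3+1675k^2+11419k+26912) + (-(5159925/77284)k^2-(15479775/77284)k-41279400/19321)
  278k^3+1675k^2+11419k+26912 = (-(21484952/5159925)k-64995844/5159925)(-(5159925/77284)k^2-(15479775/77284)k-41279400/19321) + (0)
Last nonzero remainder: -(5159925/77284)k^2-(15479775/77284)k-41279400/19321. Dividing through by -5159925/77284 gives the monic gcd k^2+3k+32.
Then lcm(f, g) = f·g / gcd(f, g); expanding and making the result monic gives the answer.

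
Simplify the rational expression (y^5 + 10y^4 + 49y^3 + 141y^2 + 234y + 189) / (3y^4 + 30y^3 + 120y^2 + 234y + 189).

Apply the Euclidean algorithm:
  y^5 + 10y^4 + 49y^3 + 141y^2 + 234y + 189 = ((1/3)y)(3y^4 + 30y^3 + 120y^2 + 234y + 189) + (9y^3 + 63y^2 + 171y + 189)
  3y^4 + 30y^3 + 120y^2 + 234y + 189 = ((1/3)y + 1)(9y^3 + 63y^2 + 171y + 189) + (0)
Last nonzero remainder: 9y^3 + 63y^2 + 171y + 189. Dividing through by 9 gives the monic gcd y^3 + 7y^2 + 19y + 21.
Cancel y^3 + 7y^2 + 19y + 21 from numerator and denominator to get the reduced form.

(y^2 + 3y + 9)/(3y + 9)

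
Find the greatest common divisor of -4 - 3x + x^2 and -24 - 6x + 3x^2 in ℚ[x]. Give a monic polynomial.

-4 + x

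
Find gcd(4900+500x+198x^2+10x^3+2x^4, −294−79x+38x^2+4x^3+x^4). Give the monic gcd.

Repeated division with remainder:
  2x^4+10x^3+198x^2+500x+4900 = (2)(x^4+4x^3+38x^2−79x−294) + (2x^3+122x^2+658x+5488)
  x^4+4x^3+38x^2−79x−294 = ((1/2)x−57/2)(2x^3+122x^2+658x+5488) + (3186x^2+15930x+156114)
  2x^3+122x^2+658x+5488 = ((1/1593)x+56/1593)(3186x^2+15930x+156114) + (0)
Last nonzero remainder: 3186x^2+15930x+156114. Dividing through by 3186 gives the monic gcd x^2+5x+49.

49+5x+x^2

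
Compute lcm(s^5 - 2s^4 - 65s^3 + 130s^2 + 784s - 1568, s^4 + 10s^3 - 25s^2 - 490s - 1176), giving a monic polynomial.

s^6 + 4s^5 - 77s^4 - 260s^3 + 1564s^2 + 3136s - 9408

Repeated division with remainder:
  s^5 - 2s^4 - 65s^3 + 130s^2 + 784s - 1568 = (s - 12)(s^4 + 10s^3 - 25s^2 - 490s - 1176) + (80s^3 + 320s^2 - 3920s - 15680)
  s^4 + 10s^3 - 25s^2 - 490s - 1176 = ((1/80)s + 3/40)(80s^3 + 320s^2 - 3920s - 15680) + (0)
Last nonzero remainder: 80s^3 + 320s^2 - 3920s - 15680. Dividing through by 80 gives the monic gcd s^3 + 4s^2 - 49s - 196.
Then lcm(f, g) = f·g / gcd(f, g); expanding and making the result monic gives the answer.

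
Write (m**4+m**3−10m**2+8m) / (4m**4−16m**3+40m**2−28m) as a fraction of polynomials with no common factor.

(m**2+2m−8)/(4m**2−12m+28)

Euclidean algorithm in ℚ[m]:
  m**4+m**3−10m**2+8m = (1/4)(4m**4−16m**3+40m**2−28m) + (5m**3−20m**2+15m)
  4m**4−16m**3+40m**2−28m = ((4/5)m)(5m**3−20m**2+15m) + (28m**2−28m)
  5m**3−20m**2+15m = ((5/28)m−15/28)(28m**2−28m) + (0)
Last nonzero remainder: 28m**2−28m. Dividing through by 28 gives the monic gcd m**2−m.
Cancel m**2−m from numerator and denominator to get the reduced form.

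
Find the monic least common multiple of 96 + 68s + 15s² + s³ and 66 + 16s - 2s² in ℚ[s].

-1056 - 652s - 97s² + 4s³ + s⁴

By polynomial division,
  s³ + 15s² + 68s + 96 = (-(1/2)s - 23/2)(-2s² + 16s + 66) + (285s + 855)
  -2s² + 16s + 66 = (-(2/285)s + 22/285)(285s + 855) + (0)
Last nonzero remainder: 285s + 855. Dividing through by 285 gives the monic gcd s + 3.
Then lcm(f, g) = f·g / gcd(f, g); expanding and making the result monic gives the answer.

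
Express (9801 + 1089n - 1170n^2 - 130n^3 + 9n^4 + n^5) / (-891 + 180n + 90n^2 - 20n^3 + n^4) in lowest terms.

(99 + 20n + n^2)/(-9 + n)

Apply the Euclidean algorithm:
  n^5 + 9n^4 - 130n^3 - 1170n^2 + 1089n + 9801 = (n + 29)(n^4 - 20n^3 + 90n^2 + 180n - 891) + (360n^3 - 3960n^2 - 3240n + 35640)
  n^4 - 20n^3 + 90n^2 + 180n - 891 = ((1/360)n - 1/40)(360n^3 - 3960n^2 - 3240n + 35640) + (0)
Last nonzero remainder: 360n^3 - 3960n^2 - 3240n + 35640. Dividing through by 360 gives the monic gcd n^3 - 11n^2 - 9n + 99.
Cancel n^3 - 11n^2 - 9n + 99 from numerator and denominator to get the reduced form.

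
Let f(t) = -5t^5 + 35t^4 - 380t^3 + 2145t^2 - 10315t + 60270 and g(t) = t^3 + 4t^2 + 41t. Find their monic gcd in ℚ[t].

t^2 + 4t + 41

Repeated division with remainder:
  -5t^5 + 35t^4 - 380t^3 + 2145t^2 - 10315t + 60270 = (-5t^2 + 55t - 395)(t^3 + 4t^2 + 41t) + (1470t^2 + 5880t + 60270)
  t^3 + 4t^2 + 41t = ((1/1470)t)(1470t^2 + 5880t + 60270) + (0)
Last nonzero remainder: 1470t^2 + 5880t + 60270. Dividing through by 1470 gives the monic gcd t^2 + 4t + 41.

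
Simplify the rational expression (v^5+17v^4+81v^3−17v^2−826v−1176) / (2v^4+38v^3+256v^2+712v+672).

Apply the Euclidean algorithm:
  v^5+17v^4+81v^3−17v^2−826v−1176 = ((1/2)v−1)(2v^4+38v^3+256v^2+712v+672) + (−9v^3−117v^2−450v−504)
  2v^4+38v^3+256v^2+712v+672 = (−(2/9)v−4/3)(−9v^3−117v^2−450v−504) + (0)
Last nonzero remainder: −9v^3−117v^2−450v−504. Dividing through by −9 gives the monic gcd v^3+13v^2+50v+56.
Cancel v^3+13v^2+50v+56 from numerator and denominator to get the reduced form.

(v^2+4v−21)/(2v+12)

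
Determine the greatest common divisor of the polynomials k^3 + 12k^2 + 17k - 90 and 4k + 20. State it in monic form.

k + 5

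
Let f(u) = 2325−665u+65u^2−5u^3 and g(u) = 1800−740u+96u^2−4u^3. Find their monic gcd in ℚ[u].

−5+u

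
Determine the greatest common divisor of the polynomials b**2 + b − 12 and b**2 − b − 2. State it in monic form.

1

Euclidean algorithm in ℚ[b]:
  b**2 + b − 12 = (b**2 − b − 2) + (2b − 10)
  b**2 − b − 2 = ((1/2)b + 2)(2b − 10) + (18)
  2b − 10 = ((1/9)b − 5/9)(18) + (0)
The last nonzero remainder is the constant 18, so the polynomials are coprime and gcd = 1.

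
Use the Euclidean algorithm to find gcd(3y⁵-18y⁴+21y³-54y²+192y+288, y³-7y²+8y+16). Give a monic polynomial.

y³-7y²+8y+16

Euclidean algorithm in ℚ[y]:
  3y⁵-18y⁴+21y³-54y²+192y+288 = (3y²+3y+18)(y³-7y²+8y+16) + (0)
The last nonzero remainder y³-7y²+8y+16 is already monic.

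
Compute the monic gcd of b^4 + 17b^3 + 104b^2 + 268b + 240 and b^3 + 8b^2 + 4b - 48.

Euclidean algorithm in ℚ[b]:
  b^4 + 17b^3 + 104b^2 + 268b + 240 = (b + 9)(b^3 + 8b^2 + 4b - 48) + (28b^2 + 280b + 672)
  b^3 + 8b^2 + 4b - 48 = ((1/28)b - 1/14)(28b^2 + 280b + 672) + (0)
Last nonzero remainder: 28b^2 + 280b + 672. Dividing through by 28 gives the monic gcd b^2 + 10b + 24.

b^2 + 10b + 24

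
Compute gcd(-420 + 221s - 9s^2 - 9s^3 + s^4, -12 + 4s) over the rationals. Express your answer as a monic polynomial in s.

By polynomial division,
  s^4 - 9s^3 - 9s^2 + 221s - 420 = ((1/4)s^3 - (3/2)s^2 - (27/4)s + 35)(4s - 12) + (0)
Last nonzero remainder: 4s - 12. Dividing through by 4 gives the monic gcd s - 3.

-3 + s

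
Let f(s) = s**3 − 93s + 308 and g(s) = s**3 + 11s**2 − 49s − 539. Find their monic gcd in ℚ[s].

Euclidean algorithm in ℚ[s]:
  s**3 − 93s + 308 = (s**3 + 11s**2 − 49s − 539) + (−11s**2 − 44s + 847)
  s**3 + 11s**2 − 49s − 539 = (−(1/11)s − 7/11)(−11s**2 − 44s + 847) + (0)
Last nonzero remainder: −11s**2 − 44s + 847. Dividing through by −11 gives the monic gcd s**2 + 4s − 77.

s**2 + 4s − 77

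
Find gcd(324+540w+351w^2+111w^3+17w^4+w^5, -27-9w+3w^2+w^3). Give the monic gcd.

9+6w+w^2

Euclidean algorithm in ℚ[w]:
  w^5+17w^4+111w^3+351w^2+540w+324 = (w^2+14w+78)(w^3+3w^2-9w-27) + (270w^2+1620w+2430)
  w^3+3w^2-9w-27 = ((1/270)w-1/90)(270w^2+1620w+2430) + (0)
Last nonzero remainder: 270w^2+1620w+2430. Dividing through by 270 gives the monic gcd w^2+6w+9.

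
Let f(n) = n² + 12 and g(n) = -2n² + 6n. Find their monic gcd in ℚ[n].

Euclidean algorithm in ℚ[n]:
  n² + 12 = (-1/2)(-2n² + 6n) + (3n + 12)
  -2n² + 6n = (-(2/3)n + 14/3)(3n + 12) + (-56)
  3n + 12 = (-(3/56)n - 3/14)(-56) + (0)
The last nonzero remainder is the constant -56, so the polynomials are coprime and gcd = 1.

1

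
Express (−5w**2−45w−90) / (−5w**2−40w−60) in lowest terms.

(w+3)/(w+2)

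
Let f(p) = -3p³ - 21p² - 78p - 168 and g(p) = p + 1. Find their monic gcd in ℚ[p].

1

Repeated division with remainder:
  -3p³ - 21p² - 78p - 168 = (-3p² - 18p - 60)(p + 1) + (-108)
  p + 1 = (-(1/108)p - 1/108)(-108) + (0)
The last nonzero remainder is the constant -108, so the polynomials are coprime and gcd = 1.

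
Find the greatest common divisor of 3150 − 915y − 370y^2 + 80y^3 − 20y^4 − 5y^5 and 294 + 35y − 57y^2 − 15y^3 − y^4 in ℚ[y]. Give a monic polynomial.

Repeated division with remainder:
  −5y^5 − 20y^4 + 80y^3 − 370y^2 − 915y + 3150 = (5y − 55)(−y^4 − 15y^3 − 57y^2 + 35y + 294) + (−460y^3 − 3680y^2 − 460y + 19320)
  −y^4 − 15y^3 − 57y^2 + 35y + 294 = ((1/460)y + 7/460)(−460y^3 − 3680y^2 − 460y + 19320) + (0)
Last nonzero remainder: −460y^3 − 3680y^2 − 460y + 19320. Dividing through by −460 gives the monic gcd y^3 + 8y^2 + y − 42.

−42 + y + 8y^2 + y^3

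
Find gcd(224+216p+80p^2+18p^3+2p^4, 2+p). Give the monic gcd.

Repeated division with remainder:
  2p^4+18p^3+80p^2+216p+224 = (2p^3+14p^2+52p+112)(p+2) + (0)
The last nonzero remainder p+2 is already monic.

2+p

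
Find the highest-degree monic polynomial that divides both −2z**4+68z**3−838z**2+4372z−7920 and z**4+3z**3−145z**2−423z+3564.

z**2−15z+44

Apply the Euclidean algorithm:
  −2z**4+68z**3−838z**2+4372z−7920 = (−2)(z**4+3z**3−145z**2−423z+3564) + (74z**3−1128z**2+3526z−792)
  z**4+3z**3−145z**2−423z+3564 = ((1/74)z+675/2738)(74z**3−1128z**2+3526z−792) + ((116964/1369)z**2−(1754460/1369)z+5146416/1369)
  74z**3−1128z**2+3526z−792 = ((50653/58482)z−1369/6498)((116964/1369)z**2−(1754460/1369)z+5146416/1369) + (0)
Last nonzero remainder: (116964/1369)z**2−(1754460/1369)z+5146416/1369. Dividing through by 116964/1369 gives the monic gcd z**2−15z+44.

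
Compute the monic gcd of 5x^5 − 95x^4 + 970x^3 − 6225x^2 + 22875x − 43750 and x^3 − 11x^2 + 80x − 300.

x^2 − 5x + 50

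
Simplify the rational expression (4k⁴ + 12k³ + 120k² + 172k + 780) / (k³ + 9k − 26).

Repeated division with remainder:
  4k⁴ + 12k³ + 120k² + 172k + 780 = (4k + 12)(k³ + 9k − 26) + (84k² + 168k + 1092)
  k³ + 9k − 26 = ((1/84)k − 1/42)(84k² + 168k + 1092) + (0)
Last nonzero remainder: 84k² + 168k + 1092. Dividing through by 84 gives the monic gcd k² + 2k + 13.
Cancel k² + 2k + 13 from numerator and denominator to get the reduced form.

(4k² + 4k + 60)/(k − 2)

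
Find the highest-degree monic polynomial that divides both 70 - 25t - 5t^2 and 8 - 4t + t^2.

1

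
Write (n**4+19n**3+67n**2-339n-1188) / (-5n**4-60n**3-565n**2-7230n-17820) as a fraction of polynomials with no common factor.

(-n**2-5n+36)/(5n**2-10n+540)

Apply the Euclidean algorithm:
  n**4+19n**3+67n**2-339n-1188 = (-1/5)(-5n**4-60n**3-565n**2-7230n-17820) + (7n**3-46n**2-1785n-4752)
  -5n**4-60n**3-565n**2-7230n-17820 = (-(5/7)n-650/49)(7n**3-46n**2-1785n-4752) + (-(120060/49)n**2-(240120/7)n-3961980/49)
  7n**3-46n**2-1785n-4752 = (-(343/120060)n+196/3335)(-(120060/49)n**2-(240120/7)n-3961980/49) + (0)
Last nonzero remainder: -(120060/49)n**2-(240120/7)n-3961980/49. Dividing through by -120060/49 gives the monic gcd n**2+14n+33.
Cancel n**2+14n+33 from numerator and denominator to get the reduced form.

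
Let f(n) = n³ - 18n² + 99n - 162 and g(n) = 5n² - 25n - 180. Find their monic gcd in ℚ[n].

n - 9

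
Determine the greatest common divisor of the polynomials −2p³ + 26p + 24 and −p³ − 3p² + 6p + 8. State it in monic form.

p + 1

Apply the Euclidean algorithm:
  −2p³ + 26p + 24 = (2)(−p³ − 3p² + 6p + 8) + (6p² + 14p + 8)
  −p³ − 3p² + 6p + 8 = (−(1/6)p − 1/9)(6p² + 14p + 8) + ((80/9)p + 80/9)
  6p² + 14p + 8 = ((27/40)p + 9/10)((80/9)p + 80/9) + (0)
Last nonzero remainder: (80/9)p + 80/9. Dividing through by 80/9 gives the monic gcd p + 1.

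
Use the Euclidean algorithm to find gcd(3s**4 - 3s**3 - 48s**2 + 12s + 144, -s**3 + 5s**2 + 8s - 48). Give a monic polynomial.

By polynomial division,
  3s**4 - 3s**3 - 48s**2 + 12s + 144 = (-3s - 12)(-s**3 + 5s**2 + 8s - 48) + (36s**2 - 36s - 432)
  -s**3 + 5s**2 + 8s - 48 = (-(1/36)s + 1/9)(36s**2 - 36s - 432) + (0)
Last nonzero remainder: 36s**2 - 36s - 432. Dividing through by 36 gives the monic gcd s**2 - s - 12.

s**2 - s - 12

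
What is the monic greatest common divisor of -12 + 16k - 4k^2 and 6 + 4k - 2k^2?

Apply the Euclidean algorithm:
  -4k^2 + 16k - 12 = (2)(-2k^2 + 4k + 6) + (8k - 24)
  -2k^2 + 4k + 6 = (-(1/4)k - 1/4)(8k - 24) + (0)
Last nonzero remainder: 8k - 24. Dividing through by 8 gives the monic gcd k - 3.

-3 + k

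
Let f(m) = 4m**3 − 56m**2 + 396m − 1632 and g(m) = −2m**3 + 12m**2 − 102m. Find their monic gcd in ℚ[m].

m**2 − 6m + 51

Apply the Euclidean algorithm:
  4m**3 − 56m**2 + 396m − 1632 = (−2)(−2m**3 + 12m**2 − 102m) + (−32m**2 + 192m − 1632)
  −2m**3 + 12m**2 − 102m = ((1/16)m)(−32m**2 + 192m − 1632) + (0)
Last nonzero remainder: −32m**2 + 192m − 1632. Dividing through by −32 gives the monic gcd m**2 − 6m + 51.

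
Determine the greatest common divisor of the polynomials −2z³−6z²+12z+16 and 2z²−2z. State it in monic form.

1

Apply the Euclidean algorithm:
  −2z³−6z²+12z+16 = (−z−4)(2z²−2z) + (4z+16)
  2z²−2z = ((1/2)z−5/2)(4z+16) + (40)
  4z+16 = ((1/10)z+2/5)(40) + (0)
The last nonzero remainder is the constant 40, so the polynomials are coprime and gcd = 1.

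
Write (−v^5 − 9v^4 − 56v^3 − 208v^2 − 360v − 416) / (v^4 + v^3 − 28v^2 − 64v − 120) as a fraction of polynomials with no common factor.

Apply the Euclidean algorithm:
  −v^5 − 9v^4 − 56v^3 − 208v^2 − 360v − 416 = (−v − 8)(v^4 + v^3 − 28v^2 − 64v − 120) + (−76v^3 − 496v^2 − 992v − 1376)
  v^4 + v^3 − 28v^2 − 64v − 120 = (−(1/76)v + 105/1444)(−76v^3 − 496v^2 − 992v − 1376) + (−(1800/361)v^2 − (3600/361)v − 7200/361)
  −76v^3 − 496v^2 − 992v − 1376 = ((6859/450)v + 15523/225)(−(1800/361)v^2 − (3600/361)v − 7200/361) + (0)
Last nonzero remainder: −(1800/361)v^2 − (3600/361)v − 7200/361. Dividing through by −1800/361 gives the monic gcd v^2 + 2v + 4.
Cancel v^2 + 2v + 4 from numerator and denominator to get the reduced form.

(−v^3 − 7v^2 − 38v − 104)/(v^2 − v − 30)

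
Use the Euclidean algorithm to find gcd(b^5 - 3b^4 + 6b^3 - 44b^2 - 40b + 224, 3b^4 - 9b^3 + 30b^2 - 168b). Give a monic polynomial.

b^3 - 3b^2 + 10b - 56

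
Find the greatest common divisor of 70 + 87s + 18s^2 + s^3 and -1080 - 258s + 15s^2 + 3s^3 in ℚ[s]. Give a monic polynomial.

10 + s

By polynomial division,
  s^3 + 18s^2 + 87s + 70 = (1/3)(3s^3 + 15s^2 - 258s - 1080) + (13s^2 + 173s + 430)
  3s^3 + 15s^2 - 258s - 1080 = ((3/13)s - 324/169)(13s^2 + 173s + 430) + (-(4320/169)s - 43200/169)
  13s^2 + 173s + 430 = (-(2197/4320)s - 7267/4320)(-(4320/169)s - 43200/169) + (0)
Last nonzero remainder: -(4320/169)s - 43200/169. Dividing through by -4320/169 gives the monic gcd s + 10.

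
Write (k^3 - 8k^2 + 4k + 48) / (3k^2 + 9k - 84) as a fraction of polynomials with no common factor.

By polynomial division,
  k^3 - 8k^2 + 4k + 48 = ((1/3)k - 11/3)(3k^2 + 9k - 84) + (65k - 260)
  3k^2 + 9k - 84 = ((3/65)k + 21/65)(65k - 260) + (0)
Last nonzero remainder: 65k - 260. Dividing through by 65 gives the monic gcd k - 4.
Cancel k - 4 from numerator and denominator to get the reduced form.

(k^2 - 4k - 12)/(3k + 21)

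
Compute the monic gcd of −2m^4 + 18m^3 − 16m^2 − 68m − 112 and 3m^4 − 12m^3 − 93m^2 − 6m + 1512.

Repeated division with remainder:
  −2m^4 + 18m^3 − 16m^2 − 68m − 112 = (−2/3)(3m^4 − 12m^3 − 93m^2 − 6m + 1512) + (10m^3 − 78m^2 − 72m + 896)
  3m^4 − 12m^3 − 93m^2 − 6m + 1512 = ((3/10)m + 57/50)(10m^3 − 78m^2 − 72m + 896) + ((438/25)m^2 − (4818/25)m + 12264/25)
  10m^3 − 78m^2 − 72m + 896 = ((125/219)m + 400/219)((438/25)m^2 − (4818/25)m + 12264/25) + (0)
Last nonzero remainder: (438/25)m^2 − (4818/25)m + 12264/25. Dividing through by 438/25 gives the monic gcd m^2 − 11m + 28.

m^2 − 11m + 28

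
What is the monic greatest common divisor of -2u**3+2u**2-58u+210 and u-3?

u-3

Repeated division with remainder:
  -2u**3+2u**2-58u+210 = (-2u**2-4u-70)(u-3) + (0)
The last nonzero remainder u-3 is already monic.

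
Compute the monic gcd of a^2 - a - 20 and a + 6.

1

Euclidean algorithm in ℚ[a]:
  a^2 - a - 20 = (a - 7)(a + 6) + (22)
  a + 6 = ((1/22)a + 3/11)(22) + (0)
The last nonzero remainder is the constant 22, so the polynomials are coprime and gcd = 1.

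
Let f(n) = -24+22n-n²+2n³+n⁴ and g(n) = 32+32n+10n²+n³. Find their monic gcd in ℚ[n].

Repeated division with remainder:
  n⁴+2n³-n²+22n-24 = (n-8)(n³+10n²+32n+32) + (47n²+246n+232)
  n³+10n²+32n+32 = ((1/47)n+224/2209)(47n²+246n+232) + ((4680/2209)n+18720/2209)
  47n²+246n+232 = ((103823/4680)n+64061/2340)((4680/2209)n+18720/2209) + (0)
Last nonzero remainder: (4680/2209)n+18720/2209. Dividing through by 4680/2209 gives the monic gcd n+4.

4+n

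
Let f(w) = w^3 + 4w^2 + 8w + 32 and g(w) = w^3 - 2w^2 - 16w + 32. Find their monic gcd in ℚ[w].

By polynomial division,
  w^3 + 4w^2 + 8w + 32 = (w^3 - 2w^2 - 16w + 32) + (6w^2 + 24w)
  w^3 - 2w^2 - 16w + 32 = ((1/6)w - 1)(6w^2 + 24w) + (8w + 32)
  6w^2 + 24w = ((3/4)w)(8w + 32) + (0)
Last nonzero remainder: 8w + 32. Dividing through by 8 gives the monic gcd w + 4.

w + 4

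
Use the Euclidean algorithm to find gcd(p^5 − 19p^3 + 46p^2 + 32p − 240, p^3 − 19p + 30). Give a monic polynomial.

Repeated division with remainder:
  p^5 − 19p^3 + 46p^2 + 32p − 240 = (p^2)(p^3 − 19p + 30) + (16p^2 + 32p − 240)
  p^3 − 19p + 30 = ((1/16)p − 1/8)(16p^2 + 32p − 240) + (0)
Last nonzero remainder: 16p^2 + 32p − 240. Dividing through by 16 gives the monic gcd p^2 + 2p − 15.

p^2 + 2p − 15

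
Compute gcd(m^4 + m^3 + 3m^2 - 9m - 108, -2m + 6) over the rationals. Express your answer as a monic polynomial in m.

By polynomial division,
  m^4 + m^3 + 3m^2 - 9m - 108 = (-(1/2)m^3 - 2m^2 - (15/2)m - 18)(-2m + 6) + (0)
Last nonzero remainder: -2m + 6. Dividing through by -2 gives the monic gcd m - 3.

m - 3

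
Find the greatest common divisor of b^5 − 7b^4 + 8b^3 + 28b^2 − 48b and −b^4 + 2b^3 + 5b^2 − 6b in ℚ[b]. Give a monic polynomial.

b^3 − b^2 − 6b

Apply the Euclidean algorithm:
  b^5 − 7b^4 + 8b^3 + 28b^2 − 48b = (−b + 5)(−b^4 + 2b^3 + 5b^2 − 6b) + (3b^3 − 3b^2 − 18b)
  −b^4 + 2b^3 + 5b^2 − 6b = (−(1/3)b + 1/3)(3b^3 − 3b^2 − 18b) + (0)
Last nonzero remainder: 3b^3 − 3b^2 − 18b. Dividing through by 3 gives the monic gcd b^3 − b^2 − 6b.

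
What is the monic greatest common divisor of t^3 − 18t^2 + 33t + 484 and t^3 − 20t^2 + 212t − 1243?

Apply the Euclidean algorithm:
  t^3 − 18t^2 + 33t + 484 = (t^3 − 20t^2 + 212t − 1243) + (2t^2 − 179t + 1727)
  t^3 − 20t^2 + 212t − 1243 = ((1/2)t + 139/4)(2t^2 − 179t + 1727) + ((22275/4)t − 245025/4)
  2t^2 − 179t + 1727 = ((8/22275)t − 628/22275)((22275/4)t − 245025/4) + (0)
Last nonzero remainder: (22275/4)t − 245025/4. Dividing through by 22275/4 gives the monic gcd t − 11.

t − 11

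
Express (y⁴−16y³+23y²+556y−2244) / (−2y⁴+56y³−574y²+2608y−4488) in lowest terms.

Repeated division with remainder:
  y⁴−16y³+23y²+556y−2244 = (−1/2)(−2y⁴+56y³−574y²+2608y−4488) + (12y³−264y²+1860y−4488)
  −2y⁴+56y³−574y²+2608y−4488 = (−(1/6)y+1)(12y³−264y²+1860y−4488) + (0)
Last nonzero remainder: 12y³−264y²+1860y−4488. Dividing through by 12 gives the monic gcd y³−22y²+155y−374.
Cancel y³−22y²+155y−374 from numerator and denominator to get the reduced form.

(−y−6)/(2y−12)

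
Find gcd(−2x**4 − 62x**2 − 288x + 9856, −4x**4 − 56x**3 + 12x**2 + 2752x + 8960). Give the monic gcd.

x**2 + x − 56

Euclidean algorithm in ℚ[x]:
  −2x**4 − 62x**2 − 288x + 9856 = (1/2)(−4x**4 − 56x**3 + 12x**2 + 2752x + 8960) + (28x**3 − 68x**2 − 1664x + 5376)
  −4x**4 − 56x**3 + 12x**2 + 2752x + 8960 = (−(1/7)x − 115/49)(28x**3 − 68x**2 − 1664x + 5376) + (−(18880/49)x**2 − (18880/49)x + 151040/7)
  28x**3 − 68x**2 − 1664x + 5376 = (−(343/4720)x + 147/590)(−(18880/49)x**2 − (18880/49)x + 151040/7) + (0)
Last nonzero remainder: −(18880/49)x**2 − (18880/49)x + 151040/7. Dividing through by −18880/49 gives the monic gcd x**2 + x − 56.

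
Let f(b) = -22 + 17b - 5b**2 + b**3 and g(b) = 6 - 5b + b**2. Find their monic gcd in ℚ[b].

-2 + b

Apply the Euclidean algorithm:
  b**3 - 5b**2 + 17b - 22 = (b)(b**2 - 5b + 6) + (11b - 22)
  b**2 - 5b + 6 = ((1/11)b - 3/11)(11b - 22) + (0)
Last nonzero remainder: 11b - 22. Dividing through by 11 gives the monic gcd b - 2.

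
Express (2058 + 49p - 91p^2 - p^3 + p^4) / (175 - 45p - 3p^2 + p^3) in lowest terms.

Euclidean algorithm in ℚ[p]:
  p^4 - p^3 - 91p^2 + 49p + 2058 = (p + 2)(p^3 - 3p^2 - 45p + 175) + (-40p^2 - 36p + 1708)
  p^3 - 3p^2 - 45p + 175 = (-(1/40)p + 39/400)(-40p^2 - 36p + 1708) + ((121/100)p + 847/100)
  -40p^2 - 36p + 1708 = (-(4000/121)p + 24400/121)((121/100)p + 847/100) + (0)
Last nonzero remainder: (121/100)p + 847/100. Dividing through by 121/100 gives the monic gcd p + 7.
Cancel p + 7 from numerator and denominator to get the reduced form.

(294 - 35p - 8p^2 + p^3)/(25 - 10p + p^2)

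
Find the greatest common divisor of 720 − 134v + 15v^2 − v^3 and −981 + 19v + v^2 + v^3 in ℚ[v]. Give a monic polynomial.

Repeated division with remainder:
  −v^3 + 15v^2 − 134v + 720 = (−1)(v^3 + v^2 + 19v − 981) + (16v^2 − 115v − 261)
  v^3 + v^2 + 19v − 981 = ((1/16)v + 131/256)(16v^2 − 115v − 261) + ((24105/256)v − 216945/256)
  16v^2 − 115v − 261 = ((4096/24105)v + 7424/24105)((24105/256)v − 216945/256) + (0)
Last nonzero remainder: (24105/256)v − 216945/256. Dividing through by 24105/256 gives the monic gcd v − 9.

−9 + v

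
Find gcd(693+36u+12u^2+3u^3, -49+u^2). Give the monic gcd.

7+u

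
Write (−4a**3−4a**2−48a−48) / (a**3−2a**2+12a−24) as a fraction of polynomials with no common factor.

(−4a−4)/(a−2)

Euclidean algorithm in ℚ[a]:
  −4a**3−4a**2−48a−48 = (−4)(a**3−2a**2+12a−24) + (−12a**2−144)
  a**3−2a**2+12a−24 = (−(1/12)a+1/6)(−12a**2−144) + (0)
Last nonzero remainder: −12a**2−144. Dividing through by −12 gives the monic gcd a**2+12.
Cancel a**2+12 from numerator and denominator to get the reduced form.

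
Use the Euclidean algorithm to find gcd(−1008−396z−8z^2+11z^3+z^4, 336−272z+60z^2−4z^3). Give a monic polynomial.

Apply the Euclidean algorithm:
  z^4+11z^3−8z^2−396z−1008 = (−(1/4)z−13/2)(−4z^3+60z^2−272z+336) + (314z^2−2080z+1176)
  −4z^3+60z^2−272z+336 = (−(2/157)z+2630/24649)(314z^2−2080z+1176) + (−(864864/24649)z+5189184/24649)
  314z^2−2080z+1176 = (−(3869893/432432)z+172543/30888)(−(864864/24649)z+5189184/24649) + (0)
Last nonzero remainder: −(864864/24649)z+5189184/24649. Dividing through by −864864/24649 gives the monic gcd z−6.

−6+z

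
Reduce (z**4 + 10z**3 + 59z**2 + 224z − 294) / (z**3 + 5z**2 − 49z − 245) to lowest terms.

(z**3 + 3z**2 + 38z − 42)/(z**2 − 2z − 35)

Apply the Euclidean algorithm:
  z**4 + 10z**3 + 59z**2 + 224z − 294 = (z + 5)(z**3 + 5z**2 − 49z − 245) + (83z**2 + 714z + 931)
  z**3 + 5z**2 − 49z − 245 = ((1/83)z − 299/6889)(83z**2 + 714z + 931) + (−(201348/6889)z − 1409436/6889)
  83z**2 + 714z + 931 = (−(571787/201348)z − 130891/28764)(−(201348/6889)z − 1409436/6889) + (0)
Last nonzero remainder: −(201348/6889)z − 1409436/6889. Dividing through by −201348/6889 gives the monic gcd z + 7.
Cancel z + 7 from numerator and denominator to get the reduced form.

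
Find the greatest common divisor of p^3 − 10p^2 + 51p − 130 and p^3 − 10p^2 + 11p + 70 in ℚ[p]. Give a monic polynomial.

By polynomial division,
  p^3 − 10p^2 + 51p − 130 = (p^3 − 10p^2 + 11p + 70) + (40p − 200)
  p^3 − 10p^2 + 11p + 70 = ((1/40)p^2 − (1/8)p − 7/20)(40p − 200) + (0)
Last nonzero remainder: 40p − 200. Dividing through by 40 gives the monic gcd p − 5.

p − 5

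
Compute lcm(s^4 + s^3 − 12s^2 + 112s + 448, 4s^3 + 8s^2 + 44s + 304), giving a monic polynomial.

s^6 − s^5 + 5s^4 + 155s^3 − 4s^2 + 1232s + 8512

Apply the Euclidean algorithm:
  s^4 + s^3 − 12s^2 + 112s + 448 = ((1/4)s − 1/4)(4s^3 + 8s^2 + 44s + 304) + (−21s^2 + 47s + 524)
  4s^3 + 8s^2 + 44s + 304 = (−(4/21)s − 356/441)(−21s^2 + 47s + 524) + ((80152/441)s + 320608/441)
  −21s^2 + 47s + 524 = (−(9261/80152)s + 57771/80152)((80152/441)s + 320608/441) + (0)
Last nonzero remainder: (80152/441)s + 320608/441. Dividing through by 80152/441 gives the monic gcd s + 4.
Then lcm(f, g) = f·g / gcd(f, g); expanding and making the result monic gives the answer.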